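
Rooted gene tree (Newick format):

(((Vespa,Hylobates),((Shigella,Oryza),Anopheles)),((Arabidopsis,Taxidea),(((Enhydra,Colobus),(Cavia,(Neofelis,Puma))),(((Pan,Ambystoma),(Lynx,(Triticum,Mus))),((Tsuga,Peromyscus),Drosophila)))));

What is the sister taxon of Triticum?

Mus

Triticum attaches to the tree at the node subtending (Triticum,Mus).
The other lineage descending from that same node — the sister group — is the single tip Mus.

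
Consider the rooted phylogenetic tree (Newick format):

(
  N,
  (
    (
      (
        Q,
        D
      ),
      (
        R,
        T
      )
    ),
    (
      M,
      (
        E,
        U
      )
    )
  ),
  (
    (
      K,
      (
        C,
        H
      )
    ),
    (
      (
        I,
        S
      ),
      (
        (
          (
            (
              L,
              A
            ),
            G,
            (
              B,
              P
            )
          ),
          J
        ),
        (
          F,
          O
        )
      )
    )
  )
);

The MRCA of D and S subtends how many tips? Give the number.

The MRCA of D and S is the root, so the clade is the entire tree.
That clade contains 21 terminal taxa: A, B, C, D, E, F, G, H, I, J, K, L, M, N, O, P, Q, R, S, T, U.

21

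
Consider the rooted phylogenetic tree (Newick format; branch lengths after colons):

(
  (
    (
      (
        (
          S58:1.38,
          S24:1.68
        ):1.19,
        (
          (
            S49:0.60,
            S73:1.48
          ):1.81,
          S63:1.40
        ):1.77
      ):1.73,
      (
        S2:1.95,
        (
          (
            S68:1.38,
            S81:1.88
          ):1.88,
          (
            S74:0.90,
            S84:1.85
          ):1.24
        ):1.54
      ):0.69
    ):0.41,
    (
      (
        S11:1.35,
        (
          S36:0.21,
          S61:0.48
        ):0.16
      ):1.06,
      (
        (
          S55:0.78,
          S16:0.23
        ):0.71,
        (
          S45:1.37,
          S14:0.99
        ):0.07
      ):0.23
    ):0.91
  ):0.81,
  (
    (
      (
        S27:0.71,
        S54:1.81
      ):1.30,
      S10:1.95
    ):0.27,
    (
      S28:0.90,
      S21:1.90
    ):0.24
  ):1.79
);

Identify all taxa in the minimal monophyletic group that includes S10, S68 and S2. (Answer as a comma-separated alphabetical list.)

S10, S11, S14, S16, S2, S21, S24, S27, S28, S36, S45, S49, S54, S55, S58, S61, S63, S68, S73, S74, S81, S84

Tracing S10: it sits inside ((S27,S54),S10).
Tracing S68: it sits inside (S68,S81).
Tracing S2: it sits inside (S2,((S68,S81),(S74,S84))).
The smallest clade enclosing all 3 is the whole tree (their MRCA is the root), so the answer is all 22 tips in alphabetical order.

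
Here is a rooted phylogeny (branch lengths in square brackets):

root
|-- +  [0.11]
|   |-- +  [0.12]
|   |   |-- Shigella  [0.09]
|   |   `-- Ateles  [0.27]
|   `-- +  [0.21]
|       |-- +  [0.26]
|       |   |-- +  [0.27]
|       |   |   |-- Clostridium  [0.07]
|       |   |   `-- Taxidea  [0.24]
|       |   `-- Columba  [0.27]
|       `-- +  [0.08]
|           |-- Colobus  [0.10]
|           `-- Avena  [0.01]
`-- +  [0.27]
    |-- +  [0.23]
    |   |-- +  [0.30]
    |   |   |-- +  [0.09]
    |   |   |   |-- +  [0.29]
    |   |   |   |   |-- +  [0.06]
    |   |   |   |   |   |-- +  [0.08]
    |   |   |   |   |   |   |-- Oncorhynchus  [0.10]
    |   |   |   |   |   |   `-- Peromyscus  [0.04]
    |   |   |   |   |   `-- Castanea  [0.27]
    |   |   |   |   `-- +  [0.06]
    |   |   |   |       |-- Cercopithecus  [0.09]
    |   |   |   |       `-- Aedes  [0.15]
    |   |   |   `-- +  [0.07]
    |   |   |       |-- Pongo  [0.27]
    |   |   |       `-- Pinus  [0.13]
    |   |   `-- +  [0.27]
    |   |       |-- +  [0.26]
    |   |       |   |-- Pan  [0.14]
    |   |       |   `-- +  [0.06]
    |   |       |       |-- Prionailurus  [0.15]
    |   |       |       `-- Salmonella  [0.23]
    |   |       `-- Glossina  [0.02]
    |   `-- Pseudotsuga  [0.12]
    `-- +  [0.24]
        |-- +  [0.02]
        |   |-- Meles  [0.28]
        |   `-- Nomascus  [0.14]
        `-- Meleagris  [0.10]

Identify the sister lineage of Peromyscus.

Peromyscus attaches to the tree at the node subtending (Oncorhynchus,Peromyscus).
The other lineage descending from that same node — the sister group — is the single tip Oncorhynchus.

Oncorhynchus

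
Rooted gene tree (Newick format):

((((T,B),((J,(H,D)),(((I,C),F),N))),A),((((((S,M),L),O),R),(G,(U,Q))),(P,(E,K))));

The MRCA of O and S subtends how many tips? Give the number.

4

The MRCA of O and S is the node subtending (((S,M),L),O).
That clade contains 4 terminal taxa: L, M, O, S.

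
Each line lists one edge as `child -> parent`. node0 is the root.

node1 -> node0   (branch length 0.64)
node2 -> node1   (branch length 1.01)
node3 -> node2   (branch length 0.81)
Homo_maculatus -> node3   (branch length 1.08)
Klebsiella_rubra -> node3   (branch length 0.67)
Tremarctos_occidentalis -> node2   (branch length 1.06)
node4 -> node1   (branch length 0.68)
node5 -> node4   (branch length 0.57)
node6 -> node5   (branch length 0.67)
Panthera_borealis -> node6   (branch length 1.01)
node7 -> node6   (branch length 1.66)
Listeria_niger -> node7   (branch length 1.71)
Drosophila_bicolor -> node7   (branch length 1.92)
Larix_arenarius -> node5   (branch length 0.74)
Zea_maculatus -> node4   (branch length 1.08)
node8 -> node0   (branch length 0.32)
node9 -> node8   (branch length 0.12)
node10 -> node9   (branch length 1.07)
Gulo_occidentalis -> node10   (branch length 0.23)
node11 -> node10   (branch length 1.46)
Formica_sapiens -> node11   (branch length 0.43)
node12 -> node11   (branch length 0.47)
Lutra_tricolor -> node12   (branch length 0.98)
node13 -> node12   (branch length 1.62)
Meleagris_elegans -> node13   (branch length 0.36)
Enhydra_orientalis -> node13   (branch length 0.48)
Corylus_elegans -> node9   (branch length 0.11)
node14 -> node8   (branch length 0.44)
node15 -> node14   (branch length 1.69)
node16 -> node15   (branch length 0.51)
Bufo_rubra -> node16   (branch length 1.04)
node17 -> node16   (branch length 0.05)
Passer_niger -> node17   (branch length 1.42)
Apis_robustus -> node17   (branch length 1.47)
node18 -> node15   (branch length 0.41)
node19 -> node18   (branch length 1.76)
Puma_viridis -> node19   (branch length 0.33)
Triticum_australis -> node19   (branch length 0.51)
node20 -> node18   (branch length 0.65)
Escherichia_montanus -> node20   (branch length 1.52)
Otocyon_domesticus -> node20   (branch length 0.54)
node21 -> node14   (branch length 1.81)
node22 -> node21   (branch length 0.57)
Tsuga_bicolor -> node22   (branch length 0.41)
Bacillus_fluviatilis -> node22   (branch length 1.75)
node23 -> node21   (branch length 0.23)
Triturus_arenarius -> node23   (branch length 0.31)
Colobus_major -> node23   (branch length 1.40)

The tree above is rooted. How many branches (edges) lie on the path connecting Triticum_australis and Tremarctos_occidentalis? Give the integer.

9

The MRCA of Triticum_australis and Tremarctos_occidentalis is the root of the tree.
From Triticum_australis up to that node: 6 branches. From Tremarctos_occidentalis up to the same node: 3 branches. Total: 6 + 3 = 9.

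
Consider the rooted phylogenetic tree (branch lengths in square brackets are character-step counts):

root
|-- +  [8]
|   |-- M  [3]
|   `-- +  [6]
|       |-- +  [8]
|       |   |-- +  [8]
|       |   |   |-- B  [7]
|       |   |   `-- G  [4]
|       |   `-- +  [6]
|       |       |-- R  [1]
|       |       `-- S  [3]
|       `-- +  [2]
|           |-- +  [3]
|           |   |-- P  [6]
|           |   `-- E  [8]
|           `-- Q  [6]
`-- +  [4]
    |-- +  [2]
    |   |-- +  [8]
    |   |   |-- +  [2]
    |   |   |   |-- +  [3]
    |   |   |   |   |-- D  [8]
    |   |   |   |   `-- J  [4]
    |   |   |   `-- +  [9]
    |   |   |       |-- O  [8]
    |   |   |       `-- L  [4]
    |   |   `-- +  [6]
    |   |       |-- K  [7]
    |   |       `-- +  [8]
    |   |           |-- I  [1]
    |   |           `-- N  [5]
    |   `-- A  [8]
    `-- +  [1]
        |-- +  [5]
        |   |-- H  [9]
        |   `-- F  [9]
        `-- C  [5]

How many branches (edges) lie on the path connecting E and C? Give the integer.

8

The MRCA of E and C is the root of the tree.
From E up to that node: 5 branches. From C up to the same node: 3 branches. Total: 5 + 3 = 8.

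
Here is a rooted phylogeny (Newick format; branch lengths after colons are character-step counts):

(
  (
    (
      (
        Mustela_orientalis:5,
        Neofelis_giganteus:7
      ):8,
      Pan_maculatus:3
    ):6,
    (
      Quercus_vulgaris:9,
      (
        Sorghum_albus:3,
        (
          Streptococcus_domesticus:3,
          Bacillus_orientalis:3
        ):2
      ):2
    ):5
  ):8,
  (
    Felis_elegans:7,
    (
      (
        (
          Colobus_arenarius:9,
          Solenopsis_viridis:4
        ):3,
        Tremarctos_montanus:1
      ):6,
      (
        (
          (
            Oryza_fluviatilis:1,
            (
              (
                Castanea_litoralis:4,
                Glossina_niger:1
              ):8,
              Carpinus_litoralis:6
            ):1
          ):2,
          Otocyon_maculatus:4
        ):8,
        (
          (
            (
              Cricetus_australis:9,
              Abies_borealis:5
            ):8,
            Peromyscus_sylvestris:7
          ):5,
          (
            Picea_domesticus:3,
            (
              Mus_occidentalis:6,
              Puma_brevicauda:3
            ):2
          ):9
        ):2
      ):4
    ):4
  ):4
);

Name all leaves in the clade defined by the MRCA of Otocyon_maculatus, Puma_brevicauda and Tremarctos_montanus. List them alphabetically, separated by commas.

Abies_borealis, Carpinus_litoralis, Castanea_litoralis, Colobus_arenarius, Cricetus_australis, Glossina_niger, Mus_occidentalis, Oryza_fluviatilis, Otocyon_maculatus, Peromyscus_sylvestris, Picea_domesticus, Puma_brevicauda, Solenopsis_viridis, Tremarctos_montanus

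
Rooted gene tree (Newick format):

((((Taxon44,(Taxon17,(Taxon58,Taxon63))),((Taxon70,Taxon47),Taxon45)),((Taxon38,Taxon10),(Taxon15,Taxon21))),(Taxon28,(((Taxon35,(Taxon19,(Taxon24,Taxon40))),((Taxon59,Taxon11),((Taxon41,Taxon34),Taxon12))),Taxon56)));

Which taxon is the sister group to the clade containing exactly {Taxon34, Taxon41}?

The clade containing exactly {Taxon34, Taxon41} attaches to the tree at the node subtending ((Taxon41,Taxon34),Taxon12).
The other lineage descending from that same node — the sister group — is the single tip Taxon12.

Taxon12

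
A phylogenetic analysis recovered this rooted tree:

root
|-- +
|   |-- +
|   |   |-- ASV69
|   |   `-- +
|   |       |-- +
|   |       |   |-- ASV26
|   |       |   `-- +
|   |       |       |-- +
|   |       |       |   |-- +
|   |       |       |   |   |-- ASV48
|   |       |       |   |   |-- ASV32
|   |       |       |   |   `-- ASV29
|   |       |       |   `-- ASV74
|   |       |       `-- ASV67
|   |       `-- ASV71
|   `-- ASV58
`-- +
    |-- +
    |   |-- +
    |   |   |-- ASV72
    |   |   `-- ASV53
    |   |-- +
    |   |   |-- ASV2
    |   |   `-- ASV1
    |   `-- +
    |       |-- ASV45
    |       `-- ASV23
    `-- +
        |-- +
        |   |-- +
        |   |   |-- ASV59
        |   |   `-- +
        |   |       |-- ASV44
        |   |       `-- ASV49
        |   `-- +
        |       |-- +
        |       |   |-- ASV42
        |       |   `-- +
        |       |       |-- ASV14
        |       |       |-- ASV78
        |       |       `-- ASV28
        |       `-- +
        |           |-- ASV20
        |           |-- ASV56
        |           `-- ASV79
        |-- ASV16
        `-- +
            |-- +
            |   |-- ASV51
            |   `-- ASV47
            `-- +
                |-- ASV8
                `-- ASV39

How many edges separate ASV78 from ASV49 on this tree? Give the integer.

7

The MRCA of ASV78 and ASV49 is the node subtending ((ASV59,(ASV44,ASV49)),((ASV42,(ASV14,ASV78,ASV28)),(ASV20,ASV56,ASV79))).
From ASV78 up to that node: 4 branches. From ASV49 up to the same node: 3 branches. Total: 4 + 3 = 7.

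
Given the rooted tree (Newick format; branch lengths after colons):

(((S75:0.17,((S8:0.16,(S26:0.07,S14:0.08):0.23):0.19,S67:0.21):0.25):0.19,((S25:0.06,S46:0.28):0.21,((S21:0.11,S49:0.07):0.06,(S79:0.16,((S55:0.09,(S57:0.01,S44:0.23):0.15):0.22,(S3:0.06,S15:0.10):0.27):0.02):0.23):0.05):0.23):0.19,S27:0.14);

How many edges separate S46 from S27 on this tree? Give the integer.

5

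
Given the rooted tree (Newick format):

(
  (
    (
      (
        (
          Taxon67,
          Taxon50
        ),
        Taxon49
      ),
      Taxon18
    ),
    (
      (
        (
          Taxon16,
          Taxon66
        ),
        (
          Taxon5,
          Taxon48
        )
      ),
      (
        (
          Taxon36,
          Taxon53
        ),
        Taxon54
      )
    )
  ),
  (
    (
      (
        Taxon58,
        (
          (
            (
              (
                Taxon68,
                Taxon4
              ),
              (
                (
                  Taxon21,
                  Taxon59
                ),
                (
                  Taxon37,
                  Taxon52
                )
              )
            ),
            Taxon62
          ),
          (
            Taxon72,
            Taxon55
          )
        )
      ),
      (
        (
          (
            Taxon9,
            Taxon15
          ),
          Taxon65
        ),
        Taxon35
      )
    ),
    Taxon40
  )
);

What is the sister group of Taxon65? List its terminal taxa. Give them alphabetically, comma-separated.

Taxon15, Taxon9

Taxon65 attaches to the tree at the node subtending ((Taxon9,Taxon15),Taxon65).
The other lineage descending from that same node — the sister group — is (Taxon9,Taxon15); its 2 tips in alphabetical order are the answer.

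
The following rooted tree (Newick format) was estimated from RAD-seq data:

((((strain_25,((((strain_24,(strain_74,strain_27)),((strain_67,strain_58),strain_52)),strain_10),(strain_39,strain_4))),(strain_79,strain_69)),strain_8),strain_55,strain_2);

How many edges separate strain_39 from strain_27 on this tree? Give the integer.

7

The MRCA of strain_39 and strain_27 is the node subtending ((((strain_24,(strain_74,strain_27)),((strain_67,strain_58),strain_52)),strain_10),(strain_39,strain_4)).
From strain_39 up to that node: 2 branches. From strain_27 up to the same node: 5 branches. Total: 2 + 5 = 7.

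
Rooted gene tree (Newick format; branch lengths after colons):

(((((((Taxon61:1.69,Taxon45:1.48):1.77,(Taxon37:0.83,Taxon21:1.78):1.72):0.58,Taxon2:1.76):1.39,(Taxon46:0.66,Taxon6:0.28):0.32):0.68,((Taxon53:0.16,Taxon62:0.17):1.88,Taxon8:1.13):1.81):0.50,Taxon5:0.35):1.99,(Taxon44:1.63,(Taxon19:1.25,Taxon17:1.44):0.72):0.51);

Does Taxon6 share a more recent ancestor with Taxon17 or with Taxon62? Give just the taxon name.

The MRCA of Taxon6 and Taxon62 subtends (((((Taxon61,Taxon45),(Taxon37,Taxon21)),Taxon2),(Taxon46,Taxon6)),((Taxon53,Taxon62),Taxon8)) (10 taxa).
The MRCA of Taxon6 and Taxon17 is the root, subtending the entire tree (14 taxa).
The first is nested inside the second, so Taxon6 shares a more recent common ancestor with Taxon62.

Taxon62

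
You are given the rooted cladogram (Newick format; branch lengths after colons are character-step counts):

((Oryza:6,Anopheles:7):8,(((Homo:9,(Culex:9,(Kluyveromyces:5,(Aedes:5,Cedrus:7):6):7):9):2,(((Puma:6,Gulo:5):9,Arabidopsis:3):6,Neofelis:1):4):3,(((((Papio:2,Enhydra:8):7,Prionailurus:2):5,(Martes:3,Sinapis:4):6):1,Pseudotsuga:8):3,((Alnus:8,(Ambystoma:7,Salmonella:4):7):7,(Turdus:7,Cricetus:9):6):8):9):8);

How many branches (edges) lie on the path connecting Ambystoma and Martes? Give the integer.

The MRCA of Ambystoma and Martes is the node subtending (((((Papio,Enhydra),Prionailurus),(Martes,Sinapis)),Pseudotsuga),((Alnus,(Ambystoma,Salmonella)),(Turdus,Cricetus))).
From Ambystoma up to that node: 4 branches. From Martes up to the same node: 4 branches. Total: 4 + 4 = 8.

8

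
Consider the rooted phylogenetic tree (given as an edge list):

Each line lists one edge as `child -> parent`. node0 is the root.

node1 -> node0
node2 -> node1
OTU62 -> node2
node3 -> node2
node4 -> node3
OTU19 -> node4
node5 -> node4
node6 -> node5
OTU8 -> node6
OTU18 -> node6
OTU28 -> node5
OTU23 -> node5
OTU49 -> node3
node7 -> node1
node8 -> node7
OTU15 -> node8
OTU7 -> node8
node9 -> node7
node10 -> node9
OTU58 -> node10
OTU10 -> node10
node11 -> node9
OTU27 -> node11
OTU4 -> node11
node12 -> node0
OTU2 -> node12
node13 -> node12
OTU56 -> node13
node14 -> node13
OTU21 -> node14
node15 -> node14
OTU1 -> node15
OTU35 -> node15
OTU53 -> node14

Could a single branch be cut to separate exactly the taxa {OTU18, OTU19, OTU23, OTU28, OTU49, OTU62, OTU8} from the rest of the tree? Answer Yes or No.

The most recent common ancestor of these taxa subtends (OTU62,((OTU19,((OTU8,OTU18),OTU28,OTU23)),OTU49)).
That clade has exactly 7 tips — every listed taxon and nothing else — so the group is monophyletic.

Yes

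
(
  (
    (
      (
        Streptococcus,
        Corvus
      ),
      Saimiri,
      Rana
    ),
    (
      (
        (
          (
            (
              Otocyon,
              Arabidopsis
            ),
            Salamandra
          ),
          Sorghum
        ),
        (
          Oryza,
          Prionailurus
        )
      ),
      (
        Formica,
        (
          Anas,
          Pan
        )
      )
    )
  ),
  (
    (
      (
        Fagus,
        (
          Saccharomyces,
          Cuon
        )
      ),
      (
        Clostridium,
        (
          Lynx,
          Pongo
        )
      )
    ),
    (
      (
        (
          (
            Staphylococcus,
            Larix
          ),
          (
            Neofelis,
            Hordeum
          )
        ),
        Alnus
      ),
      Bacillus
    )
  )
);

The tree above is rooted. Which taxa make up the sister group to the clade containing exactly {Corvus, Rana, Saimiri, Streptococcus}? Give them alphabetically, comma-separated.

The clade containing exactly {Corvus, Rana, Saimiri, Streptococcus} attaches to the tree at the node subtending (((Streptococcus,Corvus),Saimiri,Rana),(((((Otocyon,Arabidopsis),Salamandra),Sorghum),(Oryza,Prionailurus)),(Formica,(Anas,Pan)))).
The other lineage descending from that same node — the sister group — is (((((Otocyon,Arabidopsis),Salamandra),Sorghum),(Oryza,Prionailurus)),(Formica,(Anas,Pan))); its 9 tips in alphabetical order are the answer.

Anas, Arabidopsis, Formica, Oryza, Otocyon, Pan, Prionailurus, Salamandra, Sorghum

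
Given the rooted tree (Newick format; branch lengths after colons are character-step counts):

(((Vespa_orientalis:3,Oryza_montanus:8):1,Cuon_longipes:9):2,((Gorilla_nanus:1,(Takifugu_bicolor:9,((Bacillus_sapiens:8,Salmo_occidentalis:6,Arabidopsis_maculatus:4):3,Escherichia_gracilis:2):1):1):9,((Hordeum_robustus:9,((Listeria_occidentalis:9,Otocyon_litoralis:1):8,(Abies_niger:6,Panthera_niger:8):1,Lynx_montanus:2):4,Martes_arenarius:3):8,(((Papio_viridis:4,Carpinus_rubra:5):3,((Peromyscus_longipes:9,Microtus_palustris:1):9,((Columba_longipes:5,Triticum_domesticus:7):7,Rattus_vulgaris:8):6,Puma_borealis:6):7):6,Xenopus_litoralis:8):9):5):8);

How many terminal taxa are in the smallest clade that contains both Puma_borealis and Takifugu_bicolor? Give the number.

The MRCA of Puma_borealis and Takifugu_bicolor is the node subtending ((Gorilla_nanus,(Takifugu_bicolor,((Bacillus_sapiens,Salmo_occidentalis,Arabidopsis_maculatus),Escherichia_gracilis))),((Hordeum_robustus,((Listeria_occidentalis,Otocyon_litoralis),(Abies_niger,Panthera_niger),Lynx_montanus),Martes_arenarius),(((Papio_viridis,Carpinus_rubra),((Peromyscus_longipes,Microtus_palustris),((Columba_longipes,Triticum_domesticus),Rattus_vulgaris),Puma_borealis)),Xenopus_litoralis))).
That clade contains 22 terminal taxa: Abies_niger, Arabidopsis_maculatus, Bacillus_sapiens, Carpinus_rubra, Columba_longipes, Escherichia_gracilis, Gorilla_nanus, Hordeum_robustus, Listeria_occidentalis, Lynx_montanus, Martes_arenarius, Microtus_palustris, Otocyon_litoralis, Panthera_niger, Papio_viridis, Peromyscus_longipes, Puma_borealis, Rattus_vulgaris, Salmo_occidentalis, Takifugu_bicolor, Triticum_domesticus, Xenopus_litoralis.

22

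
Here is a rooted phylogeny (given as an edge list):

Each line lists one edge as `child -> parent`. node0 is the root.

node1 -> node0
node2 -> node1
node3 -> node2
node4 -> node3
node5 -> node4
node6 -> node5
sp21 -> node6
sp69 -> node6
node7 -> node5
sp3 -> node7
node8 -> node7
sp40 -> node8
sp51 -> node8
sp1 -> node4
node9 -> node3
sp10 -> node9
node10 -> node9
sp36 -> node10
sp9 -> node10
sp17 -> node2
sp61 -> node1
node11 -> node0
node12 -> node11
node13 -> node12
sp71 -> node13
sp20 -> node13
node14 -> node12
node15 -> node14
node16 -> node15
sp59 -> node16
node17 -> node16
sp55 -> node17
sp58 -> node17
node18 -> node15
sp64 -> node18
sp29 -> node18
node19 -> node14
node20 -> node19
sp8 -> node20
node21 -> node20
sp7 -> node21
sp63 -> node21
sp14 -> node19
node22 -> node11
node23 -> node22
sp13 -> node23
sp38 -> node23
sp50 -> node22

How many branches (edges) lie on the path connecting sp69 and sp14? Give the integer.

12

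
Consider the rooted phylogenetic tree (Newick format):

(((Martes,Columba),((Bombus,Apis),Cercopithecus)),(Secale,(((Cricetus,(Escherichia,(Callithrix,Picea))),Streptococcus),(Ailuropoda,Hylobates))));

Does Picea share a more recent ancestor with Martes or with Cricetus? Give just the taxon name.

The MRCA of Picea and Cricetus subtends (Cricetus,(Escherichia,(Callithrix,Picea))) (4 taxa).
The MRCA of Picea and Martes is the root, subtending the entire tree (13 taxa).
The first is nested inside the second, so Picea shares a more recent common ancestor with Cricetus.

Cricetus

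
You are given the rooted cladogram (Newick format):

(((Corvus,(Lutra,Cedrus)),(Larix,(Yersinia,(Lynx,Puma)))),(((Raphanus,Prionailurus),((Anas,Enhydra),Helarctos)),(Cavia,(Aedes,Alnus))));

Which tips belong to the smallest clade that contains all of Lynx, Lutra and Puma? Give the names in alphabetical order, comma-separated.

Cedrus, Corvus, Larix, Lutra, Lynx, Puma, Yersinia

Tracing Lynx: it sits inside (Lynx,Puma).
Tracing Lutra: it sits inside (Lutra,Cedrus).
Tracing Puma: it sits inside (Lynx,Puma).
The smallest clade enclosing all 3 is ((Corvus,(Lutra,Cedrus)),(Larix,(Yersinia,(Lynx,Puma)))); the answer is its 7 terminal taxa in alphabetical order.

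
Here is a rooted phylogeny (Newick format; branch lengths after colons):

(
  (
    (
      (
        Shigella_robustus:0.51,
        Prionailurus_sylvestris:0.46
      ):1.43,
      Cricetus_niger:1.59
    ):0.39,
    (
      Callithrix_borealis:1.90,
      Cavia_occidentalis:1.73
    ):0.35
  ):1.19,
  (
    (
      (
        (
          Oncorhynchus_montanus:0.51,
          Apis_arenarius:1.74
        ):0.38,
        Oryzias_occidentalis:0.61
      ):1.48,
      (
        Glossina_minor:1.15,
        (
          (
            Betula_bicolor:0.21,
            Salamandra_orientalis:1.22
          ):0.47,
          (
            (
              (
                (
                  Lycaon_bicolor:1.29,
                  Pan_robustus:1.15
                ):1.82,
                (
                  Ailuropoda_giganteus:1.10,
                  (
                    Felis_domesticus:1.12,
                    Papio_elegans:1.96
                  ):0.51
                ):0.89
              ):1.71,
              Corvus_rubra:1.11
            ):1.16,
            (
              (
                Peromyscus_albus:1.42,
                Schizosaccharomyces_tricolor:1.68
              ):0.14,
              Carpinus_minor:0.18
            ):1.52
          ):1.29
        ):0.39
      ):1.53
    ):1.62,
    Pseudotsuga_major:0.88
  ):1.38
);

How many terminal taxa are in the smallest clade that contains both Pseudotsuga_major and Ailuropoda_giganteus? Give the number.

16

The MRCA of Pseudotsuga_major and Ailuropoda_giganteus is the node subtending ((((Oncorhynchus_montanus,Apis_arenarius),Oryzias_occidentalis),(Glossina_minor,((Betula_bicolor,Salamandra_orientalis),((((Lycaon_bicolor,Pan_robustus),(Ailuropoda_giganteus,(Felis_domesticus,Papio_elegans))),Corvus_rubra),((Peromyscus_albus,Schizosaccharomyces_tricolor),Carpinus_minor))))),Pseudotsuga_major).
That clade contains 16 terminal taxa: Ailuropoda_giganteus, Apis_arenarius, Betula_bicolor, Carpinus_minor, Corvus_rubra, Felis_domesticus, Glossina_minor, Lycaon_bicolor, Oncorhynchus_montanus, Oryzias_occidentalis, Pan_robustus, Papio_elegans, Peromyscus_albus, Pseudotsuga_major, Salamandra_orientalis, Schizosaccharomyces_tricolor.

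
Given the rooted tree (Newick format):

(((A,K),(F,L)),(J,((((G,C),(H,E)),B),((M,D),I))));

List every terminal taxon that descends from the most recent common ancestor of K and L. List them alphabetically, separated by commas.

Tracing K: it sits inside (A,K).
Tracing L: it sits inside (F,L).
The smallest clade enclosing both is ((A,K),(F,L)); the answer is its 4 terminal taxa in alphabetical order.

A, F, K, L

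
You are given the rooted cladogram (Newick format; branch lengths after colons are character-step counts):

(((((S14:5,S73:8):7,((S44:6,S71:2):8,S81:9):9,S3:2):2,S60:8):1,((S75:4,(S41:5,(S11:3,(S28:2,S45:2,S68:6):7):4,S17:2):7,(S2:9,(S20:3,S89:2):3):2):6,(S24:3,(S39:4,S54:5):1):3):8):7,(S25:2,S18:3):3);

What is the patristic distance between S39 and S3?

The path runs S39 → … → MRCA → … → S3; the MRCA is the node subtending ((((S14,S73),((S44,S71),S81),S3),S60),((S75,(S41,(S11,(S28,S45,S68)),S17),(S2,(S20,S89))),(S24,(S39,S54)))).
Branch lengths along that path: 4 + 1 + 3 + 8 + 1 + 2 + 2 = 21.

21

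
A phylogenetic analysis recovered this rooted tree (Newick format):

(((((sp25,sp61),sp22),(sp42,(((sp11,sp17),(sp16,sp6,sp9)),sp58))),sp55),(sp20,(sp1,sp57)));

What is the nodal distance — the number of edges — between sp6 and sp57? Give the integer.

The MRCA of sp6 and sp57 is the root of the tree.
From sp6 up to that node: 7 branches. From sp57 up to the same node: 3 branches. Total: 7 + 3 = 10.

10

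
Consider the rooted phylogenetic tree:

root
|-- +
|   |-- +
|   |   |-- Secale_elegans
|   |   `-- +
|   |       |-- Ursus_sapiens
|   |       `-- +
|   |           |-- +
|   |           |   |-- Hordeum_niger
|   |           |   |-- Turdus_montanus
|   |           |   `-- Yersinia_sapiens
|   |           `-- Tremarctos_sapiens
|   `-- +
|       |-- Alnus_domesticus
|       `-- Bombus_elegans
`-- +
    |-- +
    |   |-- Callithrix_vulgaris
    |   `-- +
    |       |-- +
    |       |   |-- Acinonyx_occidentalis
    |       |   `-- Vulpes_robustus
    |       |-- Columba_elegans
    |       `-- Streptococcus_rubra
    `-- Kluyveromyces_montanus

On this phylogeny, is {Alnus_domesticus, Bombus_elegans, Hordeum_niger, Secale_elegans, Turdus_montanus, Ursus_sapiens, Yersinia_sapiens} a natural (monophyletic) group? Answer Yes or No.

No

The MRCA of the listed taxa subtends ((Secale_elegans,(Ursus_sapiens,((Hordeum_niger,Turdus_montanus,Yersinia_sapiens),Tremarctos_sapiens))),(Alnus_domesticus,Bombus_elegans)).
That clade also contains Tremarctos_sapiens, which is not in the proposed group, so the group is not monophyletic.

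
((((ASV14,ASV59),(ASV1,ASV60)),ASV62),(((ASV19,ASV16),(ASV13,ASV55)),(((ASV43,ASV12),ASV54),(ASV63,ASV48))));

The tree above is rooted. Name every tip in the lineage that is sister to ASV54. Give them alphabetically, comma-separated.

ASV54 attaches to the tree at the node subtending ((ASV43,ASV12),ASV54).
The other lineage descending from that same node — the sister group — is (ASV43,ASV12); its 2 tips in alphabetical order are the answer.

ASV12, ASV43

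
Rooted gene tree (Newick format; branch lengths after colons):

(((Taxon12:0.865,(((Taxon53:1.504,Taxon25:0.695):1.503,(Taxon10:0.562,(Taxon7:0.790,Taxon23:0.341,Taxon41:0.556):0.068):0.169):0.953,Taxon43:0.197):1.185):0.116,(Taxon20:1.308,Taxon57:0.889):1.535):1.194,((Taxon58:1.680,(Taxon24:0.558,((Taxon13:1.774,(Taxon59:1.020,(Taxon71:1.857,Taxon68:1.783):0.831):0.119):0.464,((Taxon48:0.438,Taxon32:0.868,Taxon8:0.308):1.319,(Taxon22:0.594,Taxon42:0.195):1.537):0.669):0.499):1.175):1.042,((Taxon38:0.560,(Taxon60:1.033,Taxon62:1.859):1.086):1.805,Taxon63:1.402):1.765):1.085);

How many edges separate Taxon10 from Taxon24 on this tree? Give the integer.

The MRCA of Taxon10 and Taxon24 is the root of the tree.
From Taxon10 up to that node: 6 branches. From Taxon24 up to the same node: 4 branches. Total: 6 + 4 = 10.

10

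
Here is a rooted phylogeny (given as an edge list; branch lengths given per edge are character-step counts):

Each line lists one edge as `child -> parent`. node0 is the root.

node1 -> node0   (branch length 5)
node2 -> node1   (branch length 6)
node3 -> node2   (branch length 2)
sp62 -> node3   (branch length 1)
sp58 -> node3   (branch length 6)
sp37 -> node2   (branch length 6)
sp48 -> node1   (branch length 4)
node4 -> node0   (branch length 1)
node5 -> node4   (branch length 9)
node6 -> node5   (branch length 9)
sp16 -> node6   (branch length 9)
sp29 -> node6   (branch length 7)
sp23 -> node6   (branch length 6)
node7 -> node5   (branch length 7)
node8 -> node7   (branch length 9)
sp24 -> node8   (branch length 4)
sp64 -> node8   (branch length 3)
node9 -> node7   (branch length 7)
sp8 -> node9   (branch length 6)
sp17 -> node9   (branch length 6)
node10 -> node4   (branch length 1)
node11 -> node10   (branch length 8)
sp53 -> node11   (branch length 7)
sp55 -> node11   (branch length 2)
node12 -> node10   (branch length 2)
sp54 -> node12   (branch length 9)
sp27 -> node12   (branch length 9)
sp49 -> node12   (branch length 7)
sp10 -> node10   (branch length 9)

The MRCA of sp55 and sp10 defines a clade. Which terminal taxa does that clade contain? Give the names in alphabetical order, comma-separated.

sp10, sp27, sp49, sp53, sp54, sp55

Tracing sp55: it sits inside (sp53,sp55).
Tracing sp10: it sits inside ((sp53,sp55),(sp54,sp27,sp49),sp10).
The smallest clade enclosing both is ((sp53,sp55),(sp54,sp27,sp49),sp10); the answer is its 6 terminal taxa in alphabetical order.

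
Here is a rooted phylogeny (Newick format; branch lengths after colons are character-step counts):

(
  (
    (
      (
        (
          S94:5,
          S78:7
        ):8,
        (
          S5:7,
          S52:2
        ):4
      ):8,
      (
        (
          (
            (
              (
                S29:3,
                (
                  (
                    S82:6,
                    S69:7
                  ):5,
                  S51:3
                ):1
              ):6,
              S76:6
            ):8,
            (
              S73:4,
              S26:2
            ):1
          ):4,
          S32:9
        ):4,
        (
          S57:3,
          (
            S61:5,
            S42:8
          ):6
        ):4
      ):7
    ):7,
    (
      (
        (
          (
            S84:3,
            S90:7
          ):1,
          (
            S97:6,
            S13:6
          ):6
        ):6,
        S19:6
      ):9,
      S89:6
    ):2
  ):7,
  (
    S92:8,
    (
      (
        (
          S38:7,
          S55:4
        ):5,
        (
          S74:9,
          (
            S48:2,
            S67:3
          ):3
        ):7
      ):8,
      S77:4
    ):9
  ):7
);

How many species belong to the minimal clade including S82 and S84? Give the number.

21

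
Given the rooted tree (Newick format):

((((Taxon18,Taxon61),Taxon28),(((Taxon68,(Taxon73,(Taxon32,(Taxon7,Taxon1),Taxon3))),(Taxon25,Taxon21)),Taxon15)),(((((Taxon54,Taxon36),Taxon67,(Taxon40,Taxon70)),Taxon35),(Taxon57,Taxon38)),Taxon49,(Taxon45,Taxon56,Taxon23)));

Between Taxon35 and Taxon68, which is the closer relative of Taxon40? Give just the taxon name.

Taxon35

The MRCA of Taxon40 and Taxon35 subtends (((Taxon54,Taxon36),Taxon67,(Taxon40,Taxon70)),Taxon35) (6 taxa).
The MRCA of Taxon40 and Taxon68 is the root, subtending the entire tree (24 taxa).
The first is nested inside the second, so Taxon40 shares a more recent common ancestor with Taxon35.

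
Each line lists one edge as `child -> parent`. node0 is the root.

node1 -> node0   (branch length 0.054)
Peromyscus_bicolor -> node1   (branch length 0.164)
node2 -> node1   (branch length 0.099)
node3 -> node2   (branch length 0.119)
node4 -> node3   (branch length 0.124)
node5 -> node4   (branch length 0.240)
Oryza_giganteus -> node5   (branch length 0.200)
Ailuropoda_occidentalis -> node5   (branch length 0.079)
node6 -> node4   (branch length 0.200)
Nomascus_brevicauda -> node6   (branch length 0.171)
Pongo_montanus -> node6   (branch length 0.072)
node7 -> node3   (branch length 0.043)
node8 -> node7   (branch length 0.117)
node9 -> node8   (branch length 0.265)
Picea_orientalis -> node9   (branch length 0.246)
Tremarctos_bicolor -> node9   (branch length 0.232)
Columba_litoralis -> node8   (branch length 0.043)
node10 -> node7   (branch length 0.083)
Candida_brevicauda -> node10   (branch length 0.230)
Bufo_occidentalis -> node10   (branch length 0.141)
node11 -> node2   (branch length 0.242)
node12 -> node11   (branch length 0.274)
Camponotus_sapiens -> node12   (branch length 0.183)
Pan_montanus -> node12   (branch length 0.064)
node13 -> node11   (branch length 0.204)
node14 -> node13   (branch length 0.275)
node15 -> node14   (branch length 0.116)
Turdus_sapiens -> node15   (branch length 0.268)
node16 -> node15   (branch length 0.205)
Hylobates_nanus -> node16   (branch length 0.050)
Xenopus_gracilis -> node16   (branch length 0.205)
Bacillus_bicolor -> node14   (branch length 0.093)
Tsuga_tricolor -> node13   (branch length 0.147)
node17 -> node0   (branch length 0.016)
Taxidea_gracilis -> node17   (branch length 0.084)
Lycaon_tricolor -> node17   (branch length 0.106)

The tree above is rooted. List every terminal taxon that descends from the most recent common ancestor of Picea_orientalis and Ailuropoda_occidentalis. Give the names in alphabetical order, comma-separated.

Tracing Picea_orientalis: it sits inside (Picea_orientalis,Tremarctos_bicolor).
Tracing Ailuropoda_occidentalis: it sits inside (Oryza_giganteus,Ailuropoda_occidentalis).
The smallest clade enclosing both is (((Oryza_giganteus,Ailuropoda_occidentalis),(Nomascus_brevicauda,Pongo_montanus)),(((Picea_orientalis,Tremarctos_bicolor),Columba_litoralis),(Candida_brevicauda,Bufo_occidentalis))); the answer is its 9 terminal taxa in alphabetical order.

Ailuropoda_occidentalis, Bufo_occidentalis, Candida_brevicauda, Columba_litoralis, Nomascus_brevicauda, Oryza_giganteus, Picea_orientalis, Pongo_montanus, Tremarctos_bicolor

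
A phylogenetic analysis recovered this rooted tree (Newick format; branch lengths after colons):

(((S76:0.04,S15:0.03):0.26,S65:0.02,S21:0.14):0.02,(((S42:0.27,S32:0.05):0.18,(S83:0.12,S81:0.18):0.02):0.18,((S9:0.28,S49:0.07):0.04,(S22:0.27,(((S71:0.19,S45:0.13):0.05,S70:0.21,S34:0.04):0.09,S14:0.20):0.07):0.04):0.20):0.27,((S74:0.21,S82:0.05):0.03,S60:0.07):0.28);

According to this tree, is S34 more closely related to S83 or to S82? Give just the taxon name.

The MRCA of S34 and S83 subtends (((S42,S32),(S83,S81)),((S9,S49),(S22,(((S71,S45),S70,S34),S14)))) (12 taxa).
The MRCA of S34 and S82 is the root, subtending the entire tree (19 taxa).
The first is nested inside the second, so S34 shares a more recent common ancestor with S83.

S83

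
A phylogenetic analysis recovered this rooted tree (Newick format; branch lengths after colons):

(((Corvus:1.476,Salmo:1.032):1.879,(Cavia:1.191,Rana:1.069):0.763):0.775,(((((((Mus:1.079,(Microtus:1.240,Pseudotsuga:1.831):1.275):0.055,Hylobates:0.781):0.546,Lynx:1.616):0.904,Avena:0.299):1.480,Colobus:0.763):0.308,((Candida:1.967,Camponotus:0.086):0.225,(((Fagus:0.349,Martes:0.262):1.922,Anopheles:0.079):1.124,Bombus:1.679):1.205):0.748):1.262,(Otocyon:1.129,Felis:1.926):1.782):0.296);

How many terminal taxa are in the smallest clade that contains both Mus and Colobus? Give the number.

7

The MRCA of Mus and Colobus is the node subtending (((((Mus,(Microtus,Pseudotsuga)),Hylobates),Lynx),Avena),Colobus).
That clade contains 7 terminal taxa: Avena, Colobus, Hylobates, Lynx, Microtus, Mus, Pseudotsuga.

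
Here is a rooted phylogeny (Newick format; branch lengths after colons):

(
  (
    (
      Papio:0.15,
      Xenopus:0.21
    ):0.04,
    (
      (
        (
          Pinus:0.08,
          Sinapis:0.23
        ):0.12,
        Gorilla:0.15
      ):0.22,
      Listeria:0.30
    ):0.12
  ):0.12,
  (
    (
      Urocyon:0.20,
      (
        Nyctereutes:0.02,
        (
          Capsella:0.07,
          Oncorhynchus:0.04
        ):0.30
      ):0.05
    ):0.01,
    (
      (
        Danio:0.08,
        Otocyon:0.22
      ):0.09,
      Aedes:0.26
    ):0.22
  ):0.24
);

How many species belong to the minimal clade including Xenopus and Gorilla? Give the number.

The MRCA of Xenopus and Gorilla is the node subtending ((Papio,Xenopus),(((Pinus,Sinapis),Gorilla),Listeria)).
That clade contains 6 terminal taxa: Gorilla, Listeria, Papio, Pinus, Sinapis, Xenopus.

6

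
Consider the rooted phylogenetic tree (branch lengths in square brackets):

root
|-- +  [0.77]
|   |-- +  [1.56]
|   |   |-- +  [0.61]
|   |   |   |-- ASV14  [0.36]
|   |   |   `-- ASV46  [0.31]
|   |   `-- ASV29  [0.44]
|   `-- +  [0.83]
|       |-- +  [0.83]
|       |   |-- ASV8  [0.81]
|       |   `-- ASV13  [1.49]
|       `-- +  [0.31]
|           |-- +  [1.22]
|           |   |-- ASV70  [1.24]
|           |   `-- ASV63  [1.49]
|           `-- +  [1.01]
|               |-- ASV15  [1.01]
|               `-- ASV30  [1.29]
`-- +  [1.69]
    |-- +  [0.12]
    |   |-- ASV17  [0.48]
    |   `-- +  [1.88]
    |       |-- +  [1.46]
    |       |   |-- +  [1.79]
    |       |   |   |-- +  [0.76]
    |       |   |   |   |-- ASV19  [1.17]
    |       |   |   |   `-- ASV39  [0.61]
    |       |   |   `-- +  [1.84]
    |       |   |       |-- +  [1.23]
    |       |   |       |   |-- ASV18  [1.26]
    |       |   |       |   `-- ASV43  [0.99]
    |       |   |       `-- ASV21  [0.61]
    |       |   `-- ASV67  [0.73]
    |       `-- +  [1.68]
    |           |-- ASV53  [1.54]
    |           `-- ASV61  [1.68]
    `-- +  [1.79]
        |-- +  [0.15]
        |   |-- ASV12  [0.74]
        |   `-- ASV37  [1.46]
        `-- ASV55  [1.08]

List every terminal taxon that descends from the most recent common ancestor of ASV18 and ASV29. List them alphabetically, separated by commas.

ASV12, ASV13, ASV14, ASV15, ASV17, ASV18, ASV19, ASV21, ASV29, ASV30, ASV37, ASV39, ASV43, ASV46, ASV53, ASV55, ASV61, ASV63, ASV67, ASV70, ASV8

Tracing ASV18: it sits inside (ASV18,ASV43).
Tracing ASV29: it sits inside ((ASV14,ASV46),ASV29).
The smallest clade enclosing both is the whole tree (their MRCA is the root), so the answer is all 21 tips in alphabetical order.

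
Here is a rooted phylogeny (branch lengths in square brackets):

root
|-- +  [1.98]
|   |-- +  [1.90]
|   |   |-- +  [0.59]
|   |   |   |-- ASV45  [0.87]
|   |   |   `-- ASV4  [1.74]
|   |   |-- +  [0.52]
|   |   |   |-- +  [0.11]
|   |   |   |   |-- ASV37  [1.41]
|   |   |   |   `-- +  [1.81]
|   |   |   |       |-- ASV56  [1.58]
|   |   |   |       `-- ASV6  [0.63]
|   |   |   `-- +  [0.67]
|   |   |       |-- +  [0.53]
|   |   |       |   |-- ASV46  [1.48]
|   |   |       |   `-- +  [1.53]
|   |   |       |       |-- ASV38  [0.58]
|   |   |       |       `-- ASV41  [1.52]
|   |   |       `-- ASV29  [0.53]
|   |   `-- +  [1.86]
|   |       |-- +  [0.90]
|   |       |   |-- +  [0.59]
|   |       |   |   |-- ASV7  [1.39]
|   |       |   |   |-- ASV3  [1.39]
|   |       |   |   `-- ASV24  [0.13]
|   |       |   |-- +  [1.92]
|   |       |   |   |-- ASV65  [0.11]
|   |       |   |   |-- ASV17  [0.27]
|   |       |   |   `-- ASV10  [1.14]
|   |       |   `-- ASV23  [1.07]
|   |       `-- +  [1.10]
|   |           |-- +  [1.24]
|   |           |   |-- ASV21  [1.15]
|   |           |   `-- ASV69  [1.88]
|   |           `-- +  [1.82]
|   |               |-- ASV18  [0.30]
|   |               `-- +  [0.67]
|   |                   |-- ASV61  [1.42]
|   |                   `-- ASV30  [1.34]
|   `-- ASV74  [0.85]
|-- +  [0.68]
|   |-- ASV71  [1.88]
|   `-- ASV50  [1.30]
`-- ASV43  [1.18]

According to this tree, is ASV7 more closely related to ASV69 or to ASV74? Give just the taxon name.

ASV69

The MRCA of ASV7 and ASV69 subtends (((ASV7,ASV3,ASV24),(ASV65,ASV17,ASV10),ASV23),((ASV21,ASV69),(ASV18,(ASV61,ASV30)))) (12 taxa).
The MRCA of ASV7 and ASV74 subtends (((ASV45,ASV4),((ASV37,(ASV56,ASV6)),((ASV46,(ASV38,ASV41)),ASV29)),(((ASV7,ASV3,ASV24),(ASV65,ASV17,ASV10),ASV23),((ASV21,ASV69),(ASV18,(ASV61,ASV30))))),ASV74) (22 taxa).
The first is nested inside the second, so ASV7 shares a more recent common ancestor with ASV69.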